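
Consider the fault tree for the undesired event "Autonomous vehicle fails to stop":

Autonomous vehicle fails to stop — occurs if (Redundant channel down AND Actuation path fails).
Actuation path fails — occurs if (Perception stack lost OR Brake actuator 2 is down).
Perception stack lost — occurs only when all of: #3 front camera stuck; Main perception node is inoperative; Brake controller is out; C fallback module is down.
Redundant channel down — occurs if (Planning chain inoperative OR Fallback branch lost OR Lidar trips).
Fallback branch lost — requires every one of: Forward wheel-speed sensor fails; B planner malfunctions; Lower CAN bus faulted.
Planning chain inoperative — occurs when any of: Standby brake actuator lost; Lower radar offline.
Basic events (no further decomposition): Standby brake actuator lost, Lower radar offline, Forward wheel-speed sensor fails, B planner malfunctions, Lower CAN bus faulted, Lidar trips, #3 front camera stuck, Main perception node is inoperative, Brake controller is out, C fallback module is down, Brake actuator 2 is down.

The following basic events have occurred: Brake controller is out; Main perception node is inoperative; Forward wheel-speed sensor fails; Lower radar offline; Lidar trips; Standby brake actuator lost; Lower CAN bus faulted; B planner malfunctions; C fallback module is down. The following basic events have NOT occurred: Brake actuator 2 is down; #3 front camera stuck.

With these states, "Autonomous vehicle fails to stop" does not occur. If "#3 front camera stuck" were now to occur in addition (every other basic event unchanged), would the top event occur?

Counterfactual: set "#3 front camera stuck" to occurred.
Planning chain inoperative [OR]: Standby brake actuator lost=occurs, Lower radar offline=occurs → at least one input occurs → occurs.
Fallback branch lost [AND]: Forward wheel-speed sensor fails=occurs, B planner malfunctions=occurs, Lower CAN bus faulted=occurs → all inputs occur → occurs.
Redundant channel down [OR]: Planning chain inoperative=occurs, Fallback branch lost=occurs, Lidar trips=occurs → at least one input occurs → occurs.
Perception stack lost [AND]: #3 front camera stuck=occurs, Main perception node is inoperative=occurs, Brake controller is out=occurs, C fallback module is down=occurs → all inputs occur → occurs.
Actuation path fails [OR]: Perception stack lost=occurs, Brake actuator 2 is down=not → at least one input occurs → occurs.
Autonomous vehicle fails to stop [AND]: Redundant channel down=occurs, Actuation path fails=occurs → all inputs occur → occurs.

Yes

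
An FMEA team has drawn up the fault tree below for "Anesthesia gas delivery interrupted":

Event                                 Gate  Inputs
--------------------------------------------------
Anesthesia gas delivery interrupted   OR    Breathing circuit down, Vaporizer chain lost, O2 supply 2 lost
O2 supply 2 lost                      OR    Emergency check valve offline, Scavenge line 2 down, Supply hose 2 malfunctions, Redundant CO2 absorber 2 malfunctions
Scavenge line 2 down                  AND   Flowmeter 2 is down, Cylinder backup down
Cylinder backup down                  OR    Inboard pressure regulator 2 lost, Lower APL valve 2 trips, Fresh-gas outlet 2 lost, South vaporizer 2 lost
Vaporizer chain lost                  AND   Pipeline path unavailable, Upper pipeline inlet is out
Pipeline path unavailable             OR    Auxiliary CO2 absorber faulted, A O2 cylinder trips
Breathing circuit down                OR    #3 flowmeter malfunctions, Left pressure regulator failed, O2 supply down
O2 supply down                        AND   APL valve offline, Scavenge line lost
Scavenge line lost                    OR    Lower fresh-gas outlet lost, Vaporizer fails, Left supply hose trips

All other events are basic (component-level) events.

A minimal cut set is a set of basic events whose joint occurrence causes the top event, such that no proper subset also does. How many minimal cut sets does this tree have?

Scavenge line lost [OR]: union of children's cut sets → 3 cut set(s).
O2 supply down [AND]: one cut set from each child combined → 1 × 3 = 3 cut set(s).
Breathing circuit down [OR]: union of children's cut sets → 5 cut set(s).
Pipeline path unavailable [OR]: union of children's cut sets → 2 cut set(s).
Vaporizer chain lost [AND]: one cut set from each child combined → 2 × 1 = 2 cut set(s).
Cylinder backup down [OR]: union of children's cut sets → 4 cut set(s).
Scavenge line 2 down [AND]: one cut set from each child combined → 1 × 4 = 4 cut set(s).
O2 supply 2 lost [OR]: union of children's cut sets → 7 cut set(s).
Anesthesia gas delivery interrupted [OR]: union of children's cut sets → 14 cut set(s).

14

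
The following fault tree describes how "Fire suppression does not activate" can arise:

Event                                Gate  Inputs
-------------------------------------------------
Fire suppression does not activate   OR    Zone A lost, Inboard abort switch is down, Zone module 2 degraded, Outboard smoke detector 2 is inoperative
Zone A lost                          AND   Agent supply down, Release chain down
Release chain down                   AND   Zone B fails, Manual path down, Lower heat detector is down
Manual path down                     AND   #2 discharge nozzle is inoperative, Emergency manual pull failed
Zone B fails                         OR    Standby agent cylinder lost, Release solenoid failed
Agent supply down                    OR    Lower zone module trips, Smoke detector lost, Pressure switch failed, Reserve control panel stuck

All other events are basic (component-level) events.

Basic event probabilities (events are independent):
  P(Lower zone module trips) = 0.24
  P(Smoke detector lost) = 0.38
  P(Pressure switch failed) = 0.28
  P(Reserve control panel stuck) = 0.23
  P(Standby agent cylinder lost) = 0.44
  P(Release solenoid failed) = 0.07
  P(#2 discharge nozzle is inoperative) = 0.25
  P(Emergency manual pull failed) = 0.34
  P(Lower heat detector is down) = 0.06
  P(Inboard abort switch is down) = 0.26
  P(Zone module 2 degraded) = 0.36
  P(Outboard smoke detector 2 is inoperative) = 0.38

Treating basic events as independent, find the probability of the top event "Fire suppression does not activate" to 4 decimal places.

0.7069

P(Agent supply down) [OR] = 1 − (1−0.24) × (1−0.38) × (1−0.28) × (1−0.23) = 0.738767
P(Zone B fails) [OR] = 1 − (1−0.44) × (1−0.07) = 0.479200
P(Manual path down) [AND] = 0.25 × 0.34 = 0.085000
P(Release chain down) [AND] = 0.479200 × 0.085000 × 0.06 = 0.002444
P(Zone A lost) [AND] = 0.738767 × 0.002444 = 0.001806
P(Fire suppression does not activate) [OR] = 1 − (1−0.001806) × (1−0.26) × (1−0.36) × (1−0.38) = 0.706898
Rounded to 4 decimal places: P(Fire suppression does not activate) ≈ 0.7069.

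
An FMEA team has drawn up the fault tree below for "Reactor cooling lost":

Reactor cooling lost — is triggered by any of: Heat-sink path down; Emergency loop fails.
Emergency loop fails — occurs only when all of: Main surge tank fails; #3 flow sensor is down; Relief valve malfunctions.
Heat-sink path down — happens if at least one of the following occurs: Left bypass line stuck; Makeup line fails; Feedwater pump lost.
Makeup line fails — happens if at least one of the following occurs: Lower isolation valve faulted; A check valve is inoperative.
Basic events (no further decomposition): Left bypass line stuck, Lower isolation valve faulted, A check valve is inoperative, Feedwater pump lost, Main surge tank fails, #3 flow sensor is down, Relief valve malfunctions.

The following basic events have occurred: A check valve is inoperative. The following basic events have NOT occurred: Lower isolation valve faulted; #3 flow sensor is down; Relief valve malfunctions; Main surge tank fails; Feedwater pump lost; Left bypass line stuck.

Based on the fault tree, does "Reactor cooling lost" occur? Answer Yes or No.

Makeup line fails [OR]: Lower isolation valve faulted=not, A check valve is inoperative=occurs → at least one input occurs → occurs.
Heat-sink path down [OR]: Left bypass line stuck=not, Makeup line fails=occurs, Feedwater pump lost=not → at least one input occurs → occurs.
Emergency loop fails [AND]: Main surge tank fails=not, #3 flow sensor is down=not, Relief valve malfunctions=not → not all inputs occur → does not occur.
Reactor cooling lost [OR]: Heat-sink path down=occurs, Emergency loop fails=not → at least one input occurs → occurs.

Yes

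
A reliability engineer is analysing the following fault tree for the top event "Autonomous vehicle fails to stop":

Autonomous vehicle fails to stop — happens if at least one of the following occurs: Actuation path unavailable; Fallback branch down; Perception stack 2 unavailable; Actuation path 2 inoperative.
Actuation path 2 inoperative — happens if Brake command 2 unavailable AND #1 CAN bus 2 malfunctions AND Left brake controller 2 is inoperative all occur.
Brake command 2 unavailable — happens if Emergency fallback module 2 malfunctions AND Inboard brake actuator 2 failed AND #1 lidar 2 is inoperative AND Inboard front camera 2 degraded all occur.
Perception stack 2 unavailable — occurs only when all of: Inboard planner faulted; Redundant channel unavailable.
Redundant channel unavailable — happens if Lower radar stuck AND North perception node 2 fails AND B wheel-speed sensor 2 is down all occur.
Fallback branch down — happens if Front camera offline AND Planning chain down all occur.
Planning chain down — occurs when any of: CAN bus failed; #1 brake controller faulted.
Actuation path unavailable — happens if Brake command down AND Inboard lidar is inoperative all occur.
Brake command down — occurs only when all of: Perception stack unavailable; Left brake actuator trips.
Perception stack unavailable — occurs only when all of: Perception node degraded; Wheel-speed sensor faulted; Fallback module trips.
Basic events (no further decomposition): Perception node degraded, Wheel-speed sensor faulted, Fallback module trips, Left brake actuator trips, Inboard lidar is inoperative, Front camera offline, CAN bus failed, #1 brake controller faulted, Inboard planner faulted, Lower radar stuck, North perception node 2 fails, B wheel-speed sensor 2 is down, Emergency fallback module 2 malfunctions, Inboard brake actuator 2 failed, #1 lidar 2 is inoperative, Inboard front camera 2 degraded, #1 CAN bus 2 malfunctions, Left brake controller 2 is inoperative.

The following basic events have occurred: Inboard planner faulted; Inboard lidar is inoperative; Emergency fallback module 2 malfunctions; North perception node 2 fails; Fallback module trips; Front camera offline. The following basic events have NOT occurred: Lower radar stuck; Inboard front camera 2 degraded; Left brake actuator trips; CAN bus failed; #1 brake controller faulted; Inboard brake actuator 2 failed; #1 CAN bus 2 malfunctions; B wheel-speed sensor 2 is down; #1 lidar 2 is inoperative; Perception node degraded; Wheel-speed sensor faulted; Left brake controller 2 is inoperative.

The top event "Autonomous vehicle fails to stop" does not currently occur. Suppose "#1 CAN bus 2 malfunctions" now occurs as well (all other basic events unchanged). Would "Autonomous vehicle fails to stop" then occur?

Counterfactual: set "#1 CAN bus 2 malfunctions" to occurred.
Perception stack unavailable [AND]: Perception node degraded=not, Wheel-speed sensor faulted=not, Fallback module trips=occurs → not all inputs occur → does not occur.
Brake command down [AND]: Perception stack unavailable=not, Left brake actuator trips=not → not all inputs occur → does not occur.
Actuation path unavailable [AND]: Brake command down=not, Inboard lidar is inoperative=occurs → not all inputs occur → does not occur.
Planning chain down [OR]: CAN bus failed=not, #1 brake controller faulted=not → no input occurs → does not occur.
Fallback branch down [AND]: Front camera offline=occurs, Planning chain down=not → not all inputs occur → does not occur.
Redundant channel unavailable [AND]: Lower radar stuck=not, North perception node 2 fails=occurs, B wheel-speed sensor 2 is down=not → not all inputs occur → does not occur.
Perception stack 2 unavailable [AND]: Inboard planner faulted=occurs, Redundant channel unavailable=not → not all inputs occur → does not occur.
Brake command 2 unavailable [AND]: Emergency fallback module 2 malfunctions=occurs, Inboard brake actuator 2 failed=not, #1 lidar 2 is inoperative=not, Inboard front camera 2 degraded=not → not all inputs occur → does not occur.
Actuation path 2 inoperative [AND]: Brake command 2 unavailable=not, #1 CAN bus 2 malfunctions=occurs, Left brake controller 2 is inoperative=not → not all inputs occur → does not occur.
Autonomous vehicle fails to stop [OR]: Actuation path unavailable=not, Fallback branch down=not, Perception stack 2 unavailable=not, Actuation path 2 inoperative=not → no input occurs → does not occur.

No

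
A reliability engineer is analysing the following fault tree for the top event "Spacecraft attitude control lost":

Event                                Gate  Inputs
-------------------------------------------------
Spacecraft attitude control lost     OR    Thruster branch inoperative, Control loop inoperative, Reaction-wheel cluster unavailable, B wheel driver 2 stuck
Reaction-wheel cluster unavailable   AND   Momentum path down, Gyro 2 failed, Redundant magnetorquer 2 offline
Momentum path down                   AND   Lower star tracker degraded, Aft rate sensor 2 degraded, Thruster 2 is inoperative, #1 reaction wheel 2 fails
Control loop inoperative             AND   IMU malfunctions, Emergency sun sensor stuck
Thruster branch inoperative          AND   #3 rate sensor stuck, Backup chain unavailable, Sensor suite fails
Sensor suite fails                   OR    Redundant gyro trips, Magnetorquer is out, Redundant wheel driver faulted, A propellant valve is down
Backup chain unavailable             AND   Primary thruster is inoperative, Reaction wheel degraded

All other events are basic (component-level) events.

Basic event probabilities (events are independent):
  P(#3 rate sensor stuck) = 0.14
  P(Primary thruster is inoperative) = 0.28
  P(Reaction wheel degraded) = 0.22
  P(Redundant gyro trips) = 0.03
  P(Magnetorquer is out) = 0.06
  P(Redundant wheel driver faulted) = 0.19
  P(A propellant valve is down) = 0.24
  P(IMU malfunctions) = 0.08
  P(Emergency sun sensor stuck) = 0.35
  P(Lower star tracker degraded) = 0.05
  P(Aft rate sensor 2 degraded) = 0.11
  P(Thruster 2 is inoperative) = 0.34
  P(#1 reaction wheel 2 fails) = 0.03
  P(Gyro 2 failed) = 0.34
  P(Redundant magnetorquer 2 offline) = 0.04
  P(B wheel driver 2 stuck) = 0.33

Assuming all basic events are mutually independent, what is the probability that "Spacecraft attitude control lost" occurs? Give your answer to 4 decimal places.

0.3512

P(Backup chain unavailable) [AND] = 0.28 × 0.22 = 0.061600
P(Sensor suite fails) [OR] = 1 − (1−0.03) × (1−0.06) × (1−0.19) × (1−0.24) = 0.438696
P(Thruster branch inoperative) [AND] = 0.14 × 0.061600 × 0.438696 = 0.003783
P(Control loop inoperative) [AND] = 0.08 × 0.35 = 0.028000
P(Momentum path down) [AND] = 0.05 × 0.11 × 0.34 × 0.03 = 0.000056
P(Reaction-wheel cluster unavailable) [AND] = 0.000056 × 0.34 × 0.04 = 0.000001
P(Spacecraft attitude control lost) [OR] = 1 − (1−0.003783) × (1−0.028000) × (1−0.000001) × (1−0.33) = 0.351224
Rounded to 4 decimal places: P(Spacecraft attitude control lost) ≈ 0.3512.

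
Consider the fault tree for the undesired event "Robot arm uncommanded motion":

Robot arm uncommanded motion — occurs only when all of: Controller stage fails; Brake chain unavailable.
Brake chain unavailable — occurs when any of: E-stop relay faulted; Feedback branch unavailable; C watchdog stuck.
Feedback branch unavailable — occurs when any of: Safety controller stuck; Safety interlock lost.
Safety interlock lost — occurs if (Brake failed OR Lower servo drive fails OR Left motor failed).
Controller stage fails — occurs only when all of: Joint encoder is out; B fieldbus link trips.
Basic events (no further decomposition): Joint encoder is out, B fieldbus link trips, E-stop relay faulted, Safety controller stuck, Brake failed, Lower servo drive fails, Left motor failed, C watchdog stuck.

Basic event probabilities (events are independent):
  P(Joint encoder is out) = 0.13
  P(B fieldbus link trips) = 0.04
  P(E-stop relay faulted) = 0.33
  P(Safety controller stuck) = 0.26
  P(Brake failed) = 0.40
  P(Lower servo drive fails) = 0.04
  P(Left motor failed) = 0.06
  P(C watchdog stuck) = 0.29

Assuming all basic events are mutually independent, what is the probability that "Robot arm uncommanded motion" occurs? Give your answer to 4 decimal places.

P(Controller stage fails) [AND] = 0.13 × 0.04 = 0.005200
P(Safety interlock lost) [OR] = 1 − (1−0.40) × (1−0.04) × (1−0.06) = 0.458560
P(Feedback branch unavailable) [OR] = 1 − (1−0.26) × (1−0.458560) = 0.599334
P(Brake chain unavailable) [OR] = 1 − (1−0.33) × (1−0.599334) × (1−0.29) = 0.809403
P(Robot arm uncommanded motion) [AND] = 0.005200 × 0.809403 = 0.004209
Rounded to 4 decimal places: P(Robot arm uncommanded motion) ≈ 0.0042.

0.0042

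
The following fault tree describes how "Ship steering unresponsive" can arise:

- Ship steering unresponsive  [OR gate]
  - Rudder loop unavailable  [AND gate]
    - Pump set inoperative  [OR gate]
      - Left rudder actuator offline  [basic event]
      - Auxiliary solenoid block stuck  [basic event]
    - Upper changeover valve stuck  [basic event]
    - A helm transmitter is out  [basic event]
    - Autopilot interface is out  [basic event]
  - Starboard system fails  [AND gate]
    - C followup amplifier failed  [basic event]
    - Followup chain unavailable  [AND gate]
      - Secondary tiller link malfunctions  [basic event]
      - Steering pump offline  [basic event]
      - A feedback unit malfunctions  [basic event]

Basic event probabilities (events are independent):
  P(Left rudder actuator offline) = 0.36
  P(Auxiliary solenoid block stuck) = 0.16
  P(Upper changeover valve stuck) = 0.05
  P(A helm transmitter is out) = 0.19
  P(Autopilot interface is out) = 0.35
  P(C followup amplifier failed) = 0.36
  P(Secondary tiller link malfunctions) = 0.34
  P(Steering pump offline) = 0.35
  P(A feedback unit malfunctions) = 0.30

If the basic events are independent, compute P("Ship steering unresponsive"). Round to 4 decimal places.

0.0144

P(Pump set inoperative) [OR] = 1 − (1−0.36) × (1−0.16) = 0.462400
P(Rudder loop unavailable) [AND] = 0.462400 × 0.05 × 0.19 × 0.35 = 0.001537
P(Followup chain unavailable) [AND] = 0.34 × 0.35 × 0.30 = 0.035700
P(Starboard system fails) [AND] = 0.36 × 0.035700 = 0.012852
P(Ship steering unresponsive) [OR] = 1 − (1−0.001537) × (1−0.012852) = 0.014369
Rounded to 4 decimal places: P(Ship steering unresponsive) ≈ 0.0144.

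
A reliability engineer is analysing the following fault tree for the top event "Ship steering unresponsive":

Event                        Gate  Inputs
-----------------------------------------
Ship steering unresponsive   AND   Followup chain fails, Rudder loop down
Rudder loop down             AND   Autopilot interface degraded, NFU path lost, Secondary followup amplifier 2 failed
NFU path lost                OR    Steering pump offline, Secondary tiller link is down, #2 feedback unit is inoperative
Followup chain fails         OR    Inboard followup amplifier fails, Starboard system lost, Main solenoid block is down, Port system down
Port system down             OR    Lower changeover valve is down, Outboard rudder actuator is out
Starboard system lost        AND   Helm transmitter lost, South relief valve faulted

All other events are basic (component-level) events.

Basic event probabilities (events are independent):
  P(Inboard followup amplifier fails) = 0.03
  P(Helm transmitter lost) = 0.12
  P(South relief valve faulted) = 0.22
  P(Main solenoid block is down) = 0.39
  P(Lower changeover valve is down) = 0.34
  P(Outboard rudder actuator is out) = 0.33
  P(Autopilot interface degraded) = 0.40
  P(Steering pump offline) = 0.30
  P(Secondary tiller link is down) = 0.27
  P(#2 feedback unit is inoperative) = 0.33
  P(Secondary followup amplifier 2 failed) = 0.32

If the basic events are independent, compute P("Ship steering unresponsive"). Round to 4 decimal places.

P(Starboard system lost) [AND] = 0.12 × 0.22 = 0.026400
P(Port system down) [OR] = 1 − (1−0.34) × (1−0.33) = 0.557800
P(Followup chain fails) [OR] = 1 − (1−0.03) × (1−0.026400) × (1−0.39) × (1−0.557800) = 0.745258
P(NFU path lost) [OR] = 1 − (1−0.30) × (1−0.27) × (1−0.33) = 0.657630
P(Rudder loop down) [AND] = 0.40 × 0.657630 × 0.32 = 0.084177
P(Ship steering unresponsive) [AND] = 0.745258 × 0.084177 = 0.062734
Rounded to 4 decimal places: P(Ship steering unresponsive) ≈ 0.0627.

0.0627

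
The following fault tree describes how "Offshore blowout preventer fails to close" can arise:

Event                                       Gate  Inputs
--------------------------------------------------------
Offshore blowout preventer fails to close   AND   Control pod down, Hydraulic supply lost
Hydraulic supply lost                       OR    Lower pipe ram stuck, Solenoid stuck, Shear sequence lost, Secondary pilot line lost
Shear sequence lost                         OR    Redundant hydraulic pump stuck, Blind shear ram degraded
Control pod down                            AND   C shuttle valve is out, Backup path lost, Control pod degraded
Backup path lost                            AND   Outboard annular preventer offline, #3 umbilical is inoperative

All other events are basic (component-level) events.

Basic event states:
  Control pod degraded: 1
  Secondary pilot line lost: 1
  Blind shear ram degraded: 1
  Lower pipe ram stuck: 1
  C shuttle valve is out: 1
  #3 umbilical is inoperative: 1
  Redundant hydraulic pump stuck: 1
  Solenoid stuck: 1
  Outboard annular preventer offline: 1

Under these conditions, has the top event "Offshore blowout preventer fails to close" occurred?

Yes

Backup path lost [AND]: Outboard annular preventer offline=occurs, #3 umbilical is inoperative=occurs → all inputs occur → occurs.
Control pod down [AND]: C shuttle valve is out=occurs, Backup path lost=occurs, Control pod degraded=occurs → all inputs occur → occurs.
Shear sequence lost [OR]: Redundant hydraulic pump stuck=occurs, Blind shear ram degraded=occurs → at least one input occurs → occurs.
Hydraulic supply lost [OR]: Lower pipe ram stuck=occurs, Solenoid stuck=occurs, Shear sequence lost=occurs, Secondary pilot line lost=occurs → at least one input occurs → occurs.
Offshore blowout preventer fails to close [AND]: Control pod down=occurs, Hydraulic supply lost=occurs → all inputs occur → occurs.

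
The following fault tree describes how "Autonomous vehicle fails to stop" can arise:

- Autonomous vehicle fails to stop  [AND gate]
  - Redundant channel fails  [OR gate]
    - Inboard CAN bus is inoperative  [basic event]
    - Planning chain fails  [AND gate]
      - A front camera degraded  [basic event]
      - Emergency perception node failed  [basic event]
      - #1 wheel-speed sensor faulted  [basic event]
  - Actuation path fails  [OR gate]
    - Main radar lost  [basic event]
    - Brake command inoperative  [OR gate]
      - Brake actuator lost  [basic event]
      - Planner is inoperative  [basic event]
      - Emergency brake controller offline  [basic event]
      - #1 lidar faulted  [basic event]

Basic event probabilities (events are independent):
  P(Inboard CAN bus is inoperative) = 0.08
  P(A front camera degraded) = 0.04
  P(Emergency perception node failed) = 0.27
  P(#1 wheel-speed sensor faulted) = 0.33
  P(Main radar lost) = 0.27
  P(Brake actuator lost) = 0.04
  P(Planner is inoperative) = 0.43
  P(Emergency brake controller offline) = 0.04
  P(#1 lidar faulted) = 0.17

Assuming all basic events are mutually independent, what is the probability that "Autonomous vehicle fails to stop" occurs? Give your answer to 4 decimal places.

0.0568

P(Planning chain fails) [AND] = 0.04 × 0.27 × 0.33 = 0.003564
P(Redundant channel fails) [OR] = 1 − (1−0.08) × (1−0.003564) = 0.083279
P(Brake command inoperative) [OR] = 1 − (1−0.04) × (1−0.43) × (1−0.04) × (1−0.17) = 0.563991
P(Actuation path fails) [OR] = 1 − (1−0.27) × (1−0.563991) = 0.681713
P(Autonomous vehicle fails to stop) [AND] = 0.083279 × 0.681713 = 0.056772
Rounded to 4 decimal places: P(Autonomous vehicle fails to stop) ≈ 0.0568.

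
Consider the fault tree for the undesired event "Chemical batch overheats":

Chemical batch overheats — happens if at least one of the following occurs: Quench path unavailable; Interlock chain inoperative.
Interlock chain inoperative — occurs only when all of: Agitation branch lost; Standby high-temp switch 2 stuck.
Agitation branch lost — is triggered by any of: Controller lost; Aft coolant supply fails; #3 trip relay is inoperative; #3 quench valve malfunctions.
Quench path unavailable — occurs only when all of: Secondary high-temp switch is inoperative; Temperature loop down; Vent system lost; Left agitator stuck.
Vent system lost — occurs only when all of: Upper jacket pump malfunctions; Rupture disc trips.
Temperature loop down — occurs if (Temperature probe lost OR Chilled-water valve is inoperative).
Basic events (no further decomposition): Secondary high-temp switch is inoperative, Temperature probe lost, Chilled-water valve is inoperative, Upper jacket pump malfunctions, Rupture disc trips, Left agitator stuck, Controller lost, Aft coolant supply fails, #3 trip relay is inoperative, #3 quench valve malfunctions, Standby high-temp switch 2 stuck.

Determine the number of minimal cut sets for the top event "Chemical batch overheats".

Temperature loop down [OR]: union of children's cut sets → 2 cut set(s).
Vent system lost [AND]: one cut set from each child combined → 1 × 1 = 1 cut set(s).
Quench path unavailable [AND]: one cut set from each child combined → 1 × 2 × 1 × 1 = 2 cut set(s).
Agitation branch lost [OR]: union of children's cut sets → 4 cut set(s).
Interlock chain inoperative [AND]: one cut set from each child combined → 4 × 1 = 4 cut set(s).
Chemical batch overheats [OR]: union of children's cut sets → 6 cut set(s).
Minimal cut sets: {Left agitator stuck, Rupture disc trips, Secondary high-temp switch is inoperative, Temperature probe lost, Upper jacket pump malfunctions}; {Chilled-water valve is inoperative, Left agitator stuck, Rupture disc trips, Secondary high-temp switch is inoperative, Upper jacket pump malfunctions}; {Controller lost, Standby high-temp switch 2 stuck}; {Aft coolant supply fails, Standby high-temp switch 2 stuck}; {#3 trip relay is inoperative, Standby high-temp switch 2 stuck}; {#3 quench valve malfunctions, Standby high-temp switch 2 stuck}.

6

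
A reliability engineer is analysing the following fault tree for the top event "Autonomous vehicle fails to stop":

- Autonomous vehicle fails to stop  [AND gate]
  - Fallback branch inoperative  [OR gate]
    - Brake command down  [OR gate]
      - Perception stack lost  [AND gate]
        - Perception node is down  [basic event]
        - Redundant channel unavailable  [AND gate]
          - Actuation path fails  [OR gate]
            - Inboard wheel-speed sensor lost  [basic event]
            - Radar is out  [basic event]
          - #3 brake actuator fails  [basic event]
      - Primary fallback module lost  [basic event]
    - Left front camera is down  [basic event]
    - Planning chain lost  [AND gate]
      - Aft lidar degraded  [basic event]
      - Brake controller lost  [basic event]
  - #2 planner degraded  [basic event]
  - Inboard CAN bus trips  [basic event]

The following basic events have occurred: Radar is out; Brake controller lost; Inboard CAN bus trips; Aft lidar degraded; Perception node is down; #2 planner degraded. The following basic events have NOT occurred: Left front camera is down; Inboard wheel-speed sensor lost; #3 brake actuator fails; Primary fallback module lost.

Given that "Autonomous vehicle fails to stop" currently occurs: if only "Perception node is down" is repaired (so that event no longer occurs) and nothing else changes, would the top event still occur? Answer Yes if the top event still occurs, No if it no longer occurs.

Yes

Counterfactual: set "Perception node is down" to not occurred.
Actuation path fails [OR]: Inboard wheel-speed sensor lost=not, Radar is out=occurs → at least one input occurs → occurs.
Redundant channel unavailable [AND]: Actuation path fails=occurs, #3 brake actuator fails=not → not all inputs occur → does not occur.
Perception stack lost [AND]: Perception node is down=not, Redundant channel unavailable=not → not all inputs occur → does not occur.
Brake command down [OR]: Perception stack lost=not, Primary fallback module lost=not → no input occurs → does not occur.
Planning chain lost [AND]: Aft lidar degraded=occurs, Brake controller lost=occurs → all inputs occur → occurs.
Fallback branch inoperative [OR]: Brake command down=not, Left front camera is down=not, Planning chain lost=occurs → at least one input occurs → occurs.
Autonomous vehicle fails to stop [AND]: Fallback branch inoperative=occurs, #2 planner degraded=occurs, Inboard CAN bus trips=occurs → all inputs occur → occurs.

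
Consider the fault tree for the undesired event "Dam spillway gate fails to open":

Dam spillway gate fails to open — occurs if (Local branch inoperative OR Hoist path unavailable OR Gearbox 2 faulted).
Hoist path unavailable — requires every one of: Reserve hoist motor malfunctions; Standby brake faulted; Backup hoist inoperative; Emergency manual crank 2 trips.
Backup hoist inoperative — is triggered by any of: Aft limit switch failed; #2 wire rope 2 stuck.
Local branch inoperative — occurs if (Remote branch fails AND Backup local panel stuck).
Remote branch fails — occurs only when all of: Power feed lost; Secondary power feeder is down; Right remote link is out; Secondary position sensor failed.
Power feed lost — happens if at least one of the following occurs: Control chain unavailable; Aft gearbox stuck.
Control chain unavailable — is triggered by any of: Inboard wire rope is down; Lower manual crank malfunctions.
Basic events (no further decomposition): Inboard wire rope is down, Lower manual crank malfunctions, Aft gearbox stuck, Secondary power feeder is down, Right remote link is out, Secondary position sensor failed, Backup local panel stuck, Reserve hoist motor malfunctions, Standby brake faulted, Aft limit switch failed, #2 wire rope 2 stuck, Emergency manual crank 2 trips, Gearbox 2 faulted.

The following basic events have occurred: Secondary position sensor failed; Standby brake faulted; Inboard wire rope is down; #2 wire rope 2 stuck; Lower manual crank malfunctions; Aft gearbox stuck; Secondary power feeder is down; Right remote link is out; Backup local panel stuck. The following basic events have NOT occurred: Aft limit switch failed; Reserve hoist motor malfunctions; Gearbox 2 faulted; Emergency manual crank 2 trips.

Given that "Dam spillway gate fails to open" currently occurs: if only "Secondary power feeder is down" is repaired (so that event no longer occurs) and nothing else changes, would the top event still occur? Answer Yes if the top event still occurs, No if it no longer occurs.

Counterfactual: set "Secondary power feeder is down" to not occurred.
Control chain unavailable [OR]: Inboard wire rope is down=occurs, Lower manual crank malfunctions=occurs → at least one input occurs → occurs.
Power feed lost [OR]: Control chain unavailable=occurs, Aft gearbox stuck=occurs → at least one input occurs → occurs.
Remote branch fails [AND]: Power feed lost=occurs, Secondary power feeder is down=not, Right remote link is out=occurs, Secondary position sensor failed=occurs → not all inputs occur → does not occur.
Local branch inoperative [AND]: Remote branch fails=not, Backup local panel stuck=occurs → not all inputs occur → does not occur.
Backup hoist inoperative [OR]: Aft limit switch failed=not, #2 wire rope 2 stuck=occurs → at least one input occurs → occurs.
Hoist path unavailable [AND]: Reserve hoist motor malfunctions=not, Standby brake faulted=occurs, Backup hoist inoperative=occurs, Emergency manual crank 2 trips=not → not all inputs occur → does not occur.
Dam spillway gate fails to open [OR]: Local branch inoperative=not, Hoist path unavailable=not, Gearbox 2 faulted=not → no input occurs → does not occur.

No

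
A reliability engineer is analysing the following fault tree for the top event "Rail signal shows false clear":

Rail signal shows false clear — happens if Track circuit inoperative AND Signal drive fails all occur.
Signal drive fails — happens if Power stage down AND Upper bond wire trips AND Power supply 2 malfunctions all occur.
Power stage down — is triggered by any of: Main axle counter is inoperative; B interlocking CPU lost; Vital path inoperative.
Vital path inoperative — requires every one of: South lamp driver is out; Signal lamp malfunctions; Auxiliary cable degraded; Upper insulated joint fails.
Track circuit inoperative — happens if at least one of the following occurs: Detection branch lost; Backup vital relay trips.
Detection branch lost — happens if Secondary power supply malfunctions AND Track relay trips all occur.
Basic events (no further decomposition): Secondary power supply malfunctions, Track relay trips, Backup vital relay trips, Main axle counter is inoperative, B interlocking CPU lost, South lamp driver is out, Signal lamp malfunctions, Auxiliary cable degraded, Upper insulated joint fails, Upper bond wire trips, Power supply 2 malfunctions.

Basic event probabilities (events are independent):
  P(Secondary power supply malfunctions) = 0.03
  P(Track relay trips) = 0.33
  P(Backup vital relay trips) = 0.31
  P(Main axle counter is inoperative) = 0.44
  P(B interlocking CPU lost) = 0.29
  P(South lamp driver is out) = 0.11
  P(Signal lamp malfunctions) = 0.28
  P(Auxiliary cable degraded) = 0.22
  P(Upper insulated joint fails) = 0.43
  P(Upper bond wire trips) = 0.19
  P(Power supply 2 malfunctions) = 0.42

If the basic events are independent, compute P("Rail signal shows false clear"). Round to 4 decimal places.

0.0153

P(Detection branch lost) [AND] = 0.03 × 0.33 = 0.009900
P(Track circuit inoperative) [OR] = 1 − (1−0.009900) × (1−0.31) = 0.316831
P(Vital path inoperative) [AND] = 0.11 × 0.28 × 0.22 × 0.43 = 0.002914
P(Power stage down) [OR] = 1 − (1−0.44) × (1−0.29) × (1−0.002914) = 0.603559
P(Signal drive fails) [AND] = 0.603559 × 0.19 × 0.42 = 0.048164
P(Rail signal shows false clear) [AND] = 0.316831 × 0.048164 = 0.015260
Rounded to 4 decimal places: P(Rail signal shows false clear) ≈ 0.0153.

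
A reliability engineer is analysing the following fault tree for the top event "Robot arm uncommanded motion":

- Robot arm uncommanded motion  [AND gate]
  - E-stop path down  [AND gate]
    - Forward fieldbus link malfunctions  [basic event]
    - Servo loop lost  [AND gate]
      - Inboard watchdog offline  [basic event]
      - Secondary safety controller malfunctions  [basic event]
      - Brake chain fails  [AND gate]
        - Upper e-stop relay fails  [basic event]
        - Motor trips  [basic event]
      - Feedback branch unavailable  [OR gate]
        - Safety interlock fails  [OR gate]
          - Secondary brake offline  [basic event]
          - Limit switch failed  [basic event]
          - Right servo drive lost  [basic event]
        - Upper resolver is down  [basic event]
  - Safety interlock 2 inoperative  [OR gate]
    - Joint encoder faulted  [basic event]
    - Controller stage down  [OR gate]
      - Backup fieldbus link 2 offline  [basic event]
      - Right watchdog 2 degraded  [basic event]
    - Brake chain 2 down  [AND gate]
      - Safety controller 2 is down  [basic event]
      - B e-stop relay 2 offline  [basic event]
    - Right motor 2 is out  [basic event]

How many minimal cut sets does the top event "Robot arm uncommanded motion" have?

Brake chain fails [AND]: one cut set from each child combined → 1 × 1 = 1 cut set(s).
Safety interlock fails [OR]: union of children's cut sets → 3 cut set(s).
Feedback branch unavailable [OR]: union of children's cut sets → 4 cut set(s).
Servo loop lost [AND]: one cut set from each child combined → 1 × 1 × 1 × 4 = 4 cut set(s).
E-stop path down [AND]: one cut set from each child combined → 1 × 4 = 4 cut set(s).
Controller stage down [OR]: union of children's cut sets → 2 cut set(s).
Brake chain 2 down [AND]: one cut set from each child combined → 1 × 1 = 1 cut set(s).
Safety interlock 2 inoperative [OR]: union of children's cut sets → 5 cut set(s).
Robot arm uncommanded motion [AND]: one cut set from each child combined → 4 × 5 = 20 cut set(s).

20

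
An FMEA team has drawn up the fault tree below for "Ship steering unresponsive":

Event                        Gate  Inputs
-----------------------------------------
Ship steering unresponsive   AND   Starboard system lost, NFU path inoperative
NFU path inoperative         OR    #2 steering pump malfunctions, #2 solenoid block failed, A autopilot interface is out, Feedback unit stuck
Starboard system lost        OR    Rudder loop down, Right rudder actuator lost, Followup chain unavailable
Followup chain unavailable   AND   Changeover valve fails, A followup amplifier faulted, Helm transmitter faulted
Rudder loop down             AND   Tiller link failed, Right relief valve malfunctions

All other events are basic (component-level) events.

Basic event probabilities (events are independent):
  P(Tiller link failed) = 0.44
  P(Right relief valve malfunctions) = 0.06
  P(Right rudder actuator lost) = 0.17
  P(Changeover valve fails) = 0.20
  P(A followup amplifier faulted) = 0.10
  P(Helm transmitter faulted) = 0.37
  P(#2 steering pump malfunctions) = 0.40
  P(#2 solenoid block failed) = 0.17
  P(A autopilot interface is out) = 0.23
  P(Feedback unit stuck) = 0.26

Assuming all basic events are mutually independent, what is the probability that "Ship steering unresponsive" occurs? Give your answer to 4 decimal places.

P(Rudder loop down) [AND] = 0.44 × 0.06 = 0.026400
P(Followup chain unavailable) [AND] = 0.20 × 0.10 × 0.37 = 0.007400
P(Starboard system lost) [OR] = 1 − (1−0.026400) × (1−0.17) × (1−0.007400) = 0.197892
P(NFU path inoperative) [OR] = 1 − (1−0.40) × (1−0.17) × (1−0.23) × (1−0.26) = 0.716240
P(Ship steering unresponsive) [AND] = 0.197892 × 0.716240 = 0.141738
Rounded to 4 decimal places: P(Ship steering unresponsive) ≈ 0.1417.

0.1417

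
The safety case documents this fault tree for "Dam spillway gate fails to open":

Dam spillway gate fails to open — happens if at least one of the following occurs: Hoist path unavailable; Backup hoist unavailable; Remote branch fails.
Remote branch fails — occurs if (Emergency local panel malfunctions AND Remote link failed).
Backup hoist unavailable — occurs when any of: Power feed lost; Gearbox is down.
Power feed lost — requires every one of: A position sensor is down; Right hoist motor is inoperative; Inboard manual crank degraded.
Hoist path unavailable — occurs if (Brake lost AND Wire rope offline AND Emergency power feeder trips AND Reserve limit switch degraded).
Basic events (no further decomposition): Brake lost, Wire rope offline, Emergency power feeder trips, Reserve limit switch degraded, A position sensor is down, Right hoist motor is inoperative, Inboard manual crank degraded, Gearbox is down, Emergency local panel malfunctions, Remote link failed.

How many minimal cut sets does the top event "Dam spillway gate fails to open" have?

4

Hoist path unavailable [AND]: one cut set from each child combined → 1 × 1 × 1 × 1 = 1 cut set(s).
Power feed lost [AND]: one cut set from each child combined → 1 × 1 × 1 = 1 cut set(s).
Backup hoist unavailable [OR]: union of children's cut sets → 2 cut set(s).
Remote branch fails [AND]: one cut set from each child combined → 1 × 1 = 1 cut set(s).
Dam spillway gate fails to open [OR]: union of children's cut sets → 4 cut set(s).
Minimal cut sets: {Brake lost, Emergency power feeder trips, Reserve limit switch degraded, Wire rope offline}; {A position sensor is down, Inboard manual crank degraded, Right hoist motor is inoperative}; {Gearbox is down}; {Emergency local panel malfunctions, Remote link failed}.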